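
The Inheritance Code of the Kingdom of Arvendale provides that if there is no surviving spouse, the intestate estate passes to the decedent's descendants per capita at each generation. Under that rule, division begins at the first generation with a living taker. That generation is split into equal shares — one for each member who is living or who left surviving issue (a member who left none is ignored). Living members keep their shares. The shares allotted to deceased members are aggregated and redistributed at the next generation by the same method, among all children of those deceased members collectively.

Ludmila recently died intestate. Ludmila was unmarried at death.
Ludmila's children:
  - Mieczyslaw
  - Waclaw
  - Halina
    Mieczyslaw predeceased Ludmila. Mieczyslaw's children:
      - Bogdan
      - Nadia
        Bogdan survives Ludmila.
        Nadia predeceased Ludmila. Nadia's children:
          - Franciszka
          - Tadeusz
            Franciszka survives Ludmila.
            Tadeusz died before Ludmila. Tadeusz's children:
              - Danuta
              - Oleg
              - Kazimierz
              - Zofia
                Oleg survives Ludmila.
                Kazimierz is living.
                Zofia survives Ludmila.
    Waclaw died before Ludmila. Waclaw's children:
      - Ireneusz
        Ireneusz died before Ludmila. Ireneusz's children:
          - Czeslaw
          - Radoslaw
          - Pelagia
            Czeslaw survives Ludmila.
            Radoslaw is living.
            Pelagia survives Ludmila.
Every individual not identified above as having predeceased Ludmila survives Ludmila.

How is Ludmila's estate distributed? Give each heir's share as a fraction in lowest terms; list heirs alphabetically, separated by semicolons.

Bogdan 2/9; Czeslaw 4/45; Danuta 1/45; Franciszka 4/45; Halina 1/3; Kazimierz 1/45; Oleg 1/45; Pelagia 4/45; Radoslaw 4/45; Zofia 1/45

There is no surviving spouse, so the entire estate passes to Ludmila's descendants per capita at each generation.
At generation 1 (Mieczyslaw, Waclaw, Halina) there are 3 shares of (1)/3 = 1/3 each.
Living: Halina — each takes 1/3.
Deceased: Mieczyslaw and Waclaw. Their combined 2/3 is pooled and carried to generation 2.
At generation 2 (Bogdan, Nadia, Ireneusz) there are 3 shares of (2/3)/3 = 2/9 each.
Living: Bogdan — each takes 2/9.
Deceased: Nadia and Ireneusz. Their combined 4/9 is pooled and carried to generation 3.
At generation 3 (Franciszka, Tadeusz, Czeslaw, Radoslaw, Pelagia) there are 5 shares of (4/9)/5 = 4/45 each.
Living: Franciszka, Czeslaw, Radoslaw, and Pelagia — each takes 4/45.
Deceased: Tadeusz. That 4/45 share is carried to generation 4.
At generation 4 (Danuta, Oleg, Kazimierz, Zofia) there are 4 shares of (4/45)/4 = 1/45 each.
Living: Danuta, Oleg, Kazimierz, and Zofia — each takes 1/45.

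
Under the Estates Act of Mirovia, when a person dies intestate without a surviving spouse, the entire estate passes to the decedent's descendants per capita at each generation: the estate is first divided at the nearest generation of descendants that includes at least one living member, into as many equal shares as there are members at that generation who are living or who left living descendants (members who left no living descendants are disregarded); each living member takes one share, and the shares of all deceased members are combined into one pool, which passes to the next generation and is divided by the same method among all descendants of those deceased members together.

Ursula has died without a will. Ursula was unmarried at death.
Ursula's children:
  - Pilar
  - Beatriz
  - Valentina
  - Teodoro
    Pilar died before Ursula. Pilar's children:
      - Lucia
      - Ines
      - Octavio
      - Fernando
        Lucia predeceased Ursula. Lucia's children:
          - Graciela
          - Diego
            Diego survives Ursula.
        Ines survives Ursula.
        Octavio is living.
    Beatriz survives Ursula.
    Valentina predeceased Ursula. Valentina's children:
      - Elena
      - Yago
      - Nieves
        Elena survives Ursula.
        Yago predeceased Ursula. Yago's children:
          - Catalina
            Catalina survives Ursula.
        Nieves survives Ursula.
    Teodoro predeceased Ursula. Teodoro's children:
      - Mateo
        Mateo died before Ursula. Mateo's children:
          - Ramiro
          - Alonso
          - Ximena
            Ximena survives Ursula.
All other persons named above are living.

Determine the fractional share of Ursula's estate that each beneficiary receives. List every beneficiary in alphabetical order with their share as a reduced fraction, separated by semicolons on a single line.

There is no surviving spouse, so the entire estate passes to Ursula's descendants per capita at each generation.
At generation 1 (Pilar, Beatriz, Valentina, Teodoro) there are 4 shares of (1)/4 = 1/4 each.
Living: Beatriz — each takes 1/4.
Deceased: Pilar, Valentina, and Teodoro. Their combined 3/4 is pooled and carried to generation 2.
At generation 2 (Lucia, Ines, Octavio, Fernando, Elena, Yago, Nieves, Mateo) there are 8 shares of (3/4)/8 = 3/32 each.
Living: Ines, Octavio, Fernando, Elena, and Nieves — each takes 3/32.
Deceased: Lucia, Yago, and Mateo. Their combined 9/32 is pooled and carried to generation 3.
At generation 3 (Graciela, Diego, Catalina, Ramiro, Alonso, Ximena) there are 6 shares of (9/32)/6 = 3/64 each.
Living: Graciela, Diego, Catalina, Ramiro, Alonso, and Ximena — each takes 3/64.

Alonso 3/64; Beatriz 1/4; Catalina 3/64; Diego 3/64; Elena 3/32; Fernando 3/32; Graciela 3/64; Ines 3/32; Nieves 3/32; Octavio 3/32; Ramiro 3/64; Ximena 3/64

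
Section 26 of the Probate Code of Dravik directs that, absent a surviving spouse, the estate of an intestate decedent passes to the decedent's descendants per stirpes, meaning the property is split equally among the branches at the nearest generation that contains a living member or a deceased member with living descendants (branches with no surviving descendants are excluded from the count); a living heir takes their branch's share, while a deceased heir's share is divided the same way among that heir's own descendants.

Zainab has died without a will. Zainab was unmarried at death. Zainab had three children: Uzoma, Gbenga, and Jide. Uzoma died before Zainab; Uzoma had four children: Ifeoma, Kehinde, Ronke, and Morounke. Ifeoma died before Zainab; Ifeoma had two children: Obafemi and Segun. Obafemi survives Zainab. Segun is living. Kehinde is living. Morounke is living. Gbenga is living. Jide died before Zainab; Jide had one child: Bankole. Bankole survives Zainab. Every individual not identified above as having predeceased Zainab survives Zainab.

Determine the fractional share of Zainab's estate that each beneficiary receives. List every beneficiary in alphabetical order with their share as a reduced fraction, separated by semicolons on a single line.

There is no surviving spouse, so the entire estate passes to Zainab's descendants per stirpes.
The estate is divided into 3 equal shares of 1/3 among Uzoma, Gbenga, Jide.
Uzoma predeceased; the 1/3 allotted to Uzoma's branch passes to Uzoma's issue by representation.
The 1/3 is divided into 4 equal shares of 1/12 among Ifeoma, Kehinde, Ronke, Morounke.
Ifeoma predeceased; the 1/12 allotted to Ifeoma's branch passes to Ifeoma's issue by representation.
The 1/12 is divided into 2 equal shares of 1/24 among Obafemi, Segun.
Obafemi is living and takes 1/24.
Segun is living and takes 1/24.
Kehinde is living and takes 1/12.
Ronke is living and takes 1/12.
Morounke is living and takes 1/12.
Gbenga is living and takes 1/3.
Jide predeceased; the 1/3 allotted to Jide's branch passes to Jide's issue by representation.
Bankole is the sole taker at this level and receives the full 1/3.

Bankole 1/3; Gbenga 1/3; Kehinde 1/12; Morounke 1/12; Obafemi 1/24; Ronke 1/12; Segun 1/24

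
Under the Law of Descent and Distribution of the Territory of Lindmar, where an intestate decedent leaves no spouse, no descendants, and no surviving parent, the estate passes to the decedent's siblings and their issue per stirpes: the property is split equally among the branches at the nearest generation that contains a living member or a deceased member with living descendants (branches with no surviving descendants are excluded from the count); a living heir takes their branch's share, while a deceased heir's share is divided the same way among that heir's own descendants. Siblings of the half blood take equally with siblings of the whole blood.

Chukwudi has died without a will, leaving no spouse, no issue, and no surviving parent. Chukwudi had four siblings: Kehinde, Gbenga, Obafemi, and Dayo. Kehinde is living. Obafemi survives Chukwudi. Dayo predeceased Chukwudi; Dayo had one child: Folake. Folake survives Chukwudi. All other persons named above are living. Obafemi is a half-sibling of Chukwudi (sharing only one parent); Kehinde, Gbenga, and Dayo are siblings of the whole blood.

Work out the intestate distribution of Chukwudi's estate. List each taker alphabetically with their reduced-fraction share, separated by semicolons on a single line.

No spouse, descendants, or parent survives, so the estate passes to Chukwudi's siblings per stirpes.
Half-blood and whole-blood siblings take equally under the stated rule.
The estate is divided into 4 equal shares of 1/4 among Kehinde, Gbenga, Obafemi, Dayo.
Kehinde is living and takes 1/4.
Gbenga is living and takes 1/4.
Obafemi is living and takes 1/4.
Dayo predeceased; the 1/4 allotted to Dayo's branch passes to Dayo's issue by representation.
Folake is the sole taker at this level and receives the full 1/4.

Folake 1/4; Gbenga 1/4; Kehinde 1/4; Obafemi 1/4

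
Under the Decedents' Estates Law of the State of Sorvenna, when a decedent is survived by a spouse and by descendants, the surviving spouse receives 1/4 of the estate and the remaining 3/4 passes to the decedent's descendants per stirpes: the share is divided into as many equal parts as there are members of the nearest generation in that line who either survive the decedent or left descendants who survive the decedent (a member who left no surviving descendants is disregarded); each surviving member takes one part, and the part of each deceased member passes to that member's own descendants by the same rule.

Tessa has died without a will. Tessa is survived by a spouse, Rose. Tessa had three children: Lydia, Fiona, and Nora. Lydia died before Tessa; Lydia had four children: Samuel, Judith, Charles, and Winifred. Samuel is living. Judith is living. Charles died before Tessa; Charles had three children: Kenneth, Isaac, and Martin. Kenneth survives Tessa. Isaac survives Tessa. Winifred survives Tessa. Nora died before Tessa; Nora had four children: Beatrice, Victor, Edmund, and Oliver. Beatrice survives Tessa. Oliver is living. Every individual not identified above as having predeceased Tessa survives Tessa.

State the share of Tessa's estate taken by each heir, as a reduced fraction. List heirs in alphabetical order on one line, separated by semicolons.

Beatrice 1/16; Edmund 1/16; Fiona 1/4; Isaac 1/48; Judith 1/16; Kenneth 1/48; Martin 1/48; Oliver 1/16; Rose 1/4; Samuel 1/16; Victor 1/16; Winifred 1/16

Rose, as surviving spouse, takes 1/4.
The remaining 3/4 passes to Tessa's descendants per stirpes.
The 3/4 is divided into 3 equal shares of 1/4 among Lydia, Fiona, Nora.
Lydia predeceased; the 1/4 allotted to Lydia's branch passes to Lydia's issue by representation.
The 1/4 is divided into 4 equal shares of 1/16 among Samuel, Judith, Charles, Winifred.
Samuel is living and takes 1/16.
Judith is living and takes 1/16.
Charles predeceased; the 1/16 allotted to Charles's branch passes to Charles's issue by representation.
The 1/16 is divided into 3 equal shares of 1/48 among Kenneth, Isaac, Martin.
Kenneth is living and takes 1/48.
Isaac is living and takes 1/48.
Martin is living and takes 1/48.
Winifred is living and takes 1/16.
Fiona is living and takes 1/4.
Nora predeceased; the 1/4 allotted to Nora's branch passes to Nora's issue by representation.
The 1/4 is divided into 4 equal shares of 1/16 among Beatrice, Victor, Edmund, Oliver.
Beatrice is living and takes 1/16.
Victor is living and takes 1/16.
Edmund is living and takes 1/16.
Oliver is living and takes 1/16.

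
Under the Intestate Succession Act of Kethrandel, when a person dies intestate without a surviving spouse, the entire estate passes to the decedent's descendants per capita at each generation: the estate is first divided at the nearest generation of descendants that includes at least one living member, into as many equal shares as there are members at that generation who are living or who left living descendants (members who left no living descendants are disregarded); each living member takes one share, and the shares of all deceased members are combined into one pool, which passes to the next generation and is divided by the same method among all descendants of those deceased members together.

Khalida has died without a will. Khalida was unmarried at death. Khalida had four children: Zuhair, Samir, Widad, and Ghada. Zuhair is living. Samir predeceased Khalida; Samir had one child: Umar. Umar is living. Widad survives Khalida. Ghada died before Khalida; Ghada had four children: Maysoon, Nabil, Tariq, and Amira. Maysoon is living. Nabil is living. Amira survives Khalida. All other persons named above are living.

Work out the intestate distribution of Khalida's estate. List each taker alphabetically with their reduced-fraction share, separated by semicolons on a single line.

Amira 1/10; Maysoon 1/10; Nabil 1/10; Tariq 1/10; Umar 1/10; Widad 1/4; Zuhair 1/4

There is no surviving spouse, so the entire estate passes to Khalida's descendants per capita at each generation.
At generation 1 (Zuhair, Samir, Widad, Ghada) there are 4 shares of (1)/4 = 1/4 each.
Living: Zuhair and Widad — each takes 1/4.
Deceased: Samir and Ghada. Their combined 1/2 is pooled and carried to generation 2.
At generation 2 (Umar, Maysoon, Nabil, Tariq, Amira) there are 5 shares of (1/2)/5 = 1/10 each.
Living: Umar, Maysoon, Nabil, Tariq, and Amira — each takes 1/10.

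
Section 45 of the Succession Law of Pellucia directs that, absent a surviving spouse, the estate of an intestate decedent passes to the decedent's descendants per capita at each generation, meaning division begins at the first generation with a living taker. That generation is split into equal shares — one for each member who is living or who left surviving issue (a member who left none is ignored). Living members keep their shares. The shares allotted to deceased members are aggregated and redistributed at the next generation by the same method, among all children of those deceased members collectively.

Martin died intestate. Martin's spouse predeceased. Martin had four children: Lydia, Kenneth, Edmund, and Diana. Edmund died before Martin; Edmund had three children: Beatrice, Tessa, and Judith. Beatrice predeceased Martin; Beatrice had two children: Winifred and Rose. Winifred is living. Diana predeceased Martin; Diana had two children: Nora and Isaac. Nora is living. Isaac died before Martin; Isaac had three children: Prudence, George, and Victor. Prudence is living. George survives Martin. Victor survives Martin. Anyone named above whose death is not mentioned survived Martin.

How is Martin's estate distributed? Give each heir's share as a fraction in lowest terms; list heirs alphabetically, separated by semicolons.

There is no surviving spouse, so the entire estate passes to Martin's descendants per capita at each generation.
At generation 1 (Lydia, Kenneth, Edmund, Diana) there are 4 shares of (1)/4 = 1/4 each.
Living: Lydia and Kenneth — each takes 1/4.
Deceased: Edmund and Diana. Their combined 1/2 is pooled and carried to generation 2.
At generation 2 (Beatrice, Tessa, Judith, Nora, Isaac) there are 5 shares of (1/2)/5 = 1/10 each.
Living: Tessa, Judith, and Nora — each takes 1/10.
Deceased: Beatrice and Isaac. Their combined 1/5 is pooled and carried to generation 3.
At generation 3 (Winifred, Rose, Prudence, George, Victor) there are 5 shares of (1/5)/5 = 1/25 each.
Living: Winifred, Rose, Prudence, George, and Victor — each takes 1/25.

George 1/25; Judith 1/10; Kenneth 1/4; Lydia 1/4; Nora 1/10; Prudence 1/25; Rose 1/25; Tessa 1/10; Victor 1/25; Winifred 1/25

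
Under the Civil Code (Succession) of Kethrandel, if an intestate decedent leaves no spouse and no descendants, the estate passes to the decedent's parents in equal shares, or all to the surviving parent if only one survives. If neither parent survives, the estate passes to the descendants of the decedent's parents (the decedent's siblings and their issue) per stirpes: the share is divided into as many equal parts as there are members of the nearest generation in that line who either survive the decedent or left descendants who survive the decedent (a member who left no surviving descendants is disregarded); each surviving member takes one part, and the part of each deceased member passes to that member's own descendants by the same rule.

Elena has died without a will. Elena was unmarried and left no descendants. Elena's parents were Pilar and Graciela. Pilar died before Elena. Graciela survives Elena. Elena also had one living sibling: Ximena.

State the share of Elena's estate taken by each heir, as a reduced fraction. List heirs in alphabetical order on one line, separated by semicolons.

Only one parent, Graciela, survives, so Graciela takes the entire estate. The siblings take nothing because a surviving parent has priority.

Graciela 1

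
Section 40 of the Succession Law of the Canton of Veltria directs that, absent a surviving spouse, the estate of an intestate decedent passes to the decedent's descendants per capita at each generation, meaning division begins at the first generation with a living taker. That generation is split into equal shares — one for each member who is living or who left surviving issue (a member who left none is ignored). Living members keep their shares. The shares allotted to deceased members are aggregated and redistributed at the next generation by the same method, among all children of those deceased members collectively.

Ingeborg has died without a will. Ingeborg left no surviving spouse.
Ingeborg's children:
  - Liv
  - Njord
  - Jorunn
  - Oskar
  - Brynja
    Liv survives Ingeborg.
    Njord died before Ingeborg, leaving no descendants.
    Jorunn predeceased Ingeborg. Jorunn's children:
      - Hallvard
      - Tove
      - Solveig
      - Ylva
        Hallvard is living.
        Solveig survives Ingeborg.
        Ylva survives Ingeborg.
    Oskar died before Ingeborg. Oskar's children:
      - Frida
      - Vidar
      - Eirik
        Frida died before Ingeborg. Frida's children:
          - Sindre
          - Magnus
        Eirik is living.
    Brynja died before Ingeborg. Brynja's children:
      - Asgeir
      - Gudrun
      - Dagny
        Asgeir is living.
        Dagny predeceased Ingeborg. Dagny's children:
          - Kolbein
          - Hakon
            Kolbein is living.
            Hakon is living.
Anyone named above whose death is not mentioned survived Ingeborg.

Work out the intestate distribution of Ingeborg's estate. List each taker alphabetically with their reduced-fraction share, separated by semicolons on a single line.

Asgeir 3/40; Eirik 3/40; Gudrun 3/40; Hakon 3/80; Hallvard 3/40; Kolbein 3/80; Liv 1/4; Magnus 3/80; Sindre 3/80; Solveig 3/40; Tove 3/40; Vidar 3/40; Ylva 3/40

There is no surviving spouse, so the entire estate passes to Ingeborg's descendants per capita at each generation.
At generation 1 (Liv, Jorunn, Oskar, Brynja) there are 4 shares of (1)/4 = 1/4 each.
Living: Liv — each takes 1/4.
Deceased: Jorunn, Oskar, and Brynja. Their combined 3/4 is pooled and carried to generation 2.
At generation 2 (Hallvard, Tove, Solveig, Ylva, Frida, Vidar, Eirik, Asgeir, Gudrun, Dagny) there are 10 shares of (3/4)/10 = 3/40 each.
Living: Hallvard, Tove, Solveig, Ylva, Vidar, Eirik, Asgeir, and Gudrun — each takes 3/40.
Deceased: Frida and Dagny. Their combined 3/20 is pooled and carried to generation 3.
At generation 3 (Sindre, Magnus, Kolbein, Hakon) there are 4 shares of (3/20)/4 = 3/80 each.
Living: Sindre, Magnus, Kolbein, and Hakon — each takes 3/80.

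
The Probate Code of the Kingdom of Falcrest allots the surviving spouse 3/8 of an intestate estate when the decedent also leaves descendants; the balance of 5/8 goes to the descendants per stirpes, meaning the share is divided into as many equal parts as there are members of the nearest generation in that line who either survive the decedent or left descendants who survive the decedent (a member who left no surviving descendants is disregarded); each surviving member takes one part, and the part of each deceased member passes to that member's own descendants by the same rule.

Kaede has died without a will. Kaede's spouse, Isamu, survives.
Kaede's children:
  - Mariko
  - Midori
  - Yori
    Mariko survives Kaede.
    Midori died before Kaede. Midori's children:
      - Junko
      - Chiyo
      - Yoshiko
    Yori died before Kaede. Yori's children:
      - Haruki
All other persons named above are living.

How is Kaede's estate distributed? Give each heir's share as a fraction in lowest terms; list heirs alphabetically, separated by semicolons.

Isamu, as surviving spouse, takes 3/8.
The remaining 5/8 passes to Kaede's descendants per stirpes.
The 5/8 is divided into 3 equal shares of 5/24 among Mariko, Midori, Yori.
Mariko is living and takes 5/24.
Midori predeceased; the 5/24 allotted to Midori's branch passes to Midori's issue by representation.
The 5/24 is divided into 3 equal shares of 5/72 among Junko, Chiyo, Yoshiko.
Junko is living and takes 5/72.
Chiyo is living and takes 5/72.
Yoshiko is living and takes 5/72.
Yori predeceased; the 5/24 allotted to Yori's branch passes to Yori's issue by representation.
Haruki is the sole taker at this level and receives the full 5/24.

Chiyo 5/72; Haruki 5/24; Isamu 3/8; Junko 5/72; Mariko 5/24; Yoshiko 5/72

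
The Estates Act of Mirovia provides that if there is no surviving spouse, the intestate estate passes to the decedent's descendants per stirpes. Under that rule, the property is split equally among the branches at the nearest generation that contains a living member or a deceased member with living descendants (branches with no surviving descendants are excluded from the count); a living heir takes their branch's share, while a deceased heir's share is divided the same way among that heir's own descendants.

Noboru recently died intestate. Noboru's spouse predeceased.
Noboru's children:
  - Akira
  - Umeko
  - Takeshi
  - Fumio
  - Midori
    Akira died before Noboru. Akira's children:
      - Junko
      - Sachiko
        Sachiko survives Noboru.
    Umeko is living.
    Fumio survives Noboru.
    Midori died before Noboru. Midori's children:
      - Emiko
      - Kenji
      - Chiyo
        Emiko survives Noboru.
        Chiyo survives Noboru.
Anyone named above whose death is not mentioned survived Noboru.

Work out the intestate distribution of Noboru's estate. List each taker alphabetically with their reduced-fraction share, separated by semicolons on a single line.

There is no surviving spouse, so the entire estate passes to Noboru's descendants per stirpes.
The estate is divided into 5 equal shares of 1/5 among Akira, Umeko, Takeshi, Fumio, Midori.
Akira predeceased; the 1/5 allotted to Akira's branch passes to Akira's issue by representation.
The 1/5 is divided into 2 equal shares of 1/10 among Junko, Sachiko.
Junko is living and takes 1/10.
Sachiko is living and takes 1/10.
Umeko is living and takes 1/5.
Takeshi is living and takes 1/5.
Fumio is living and takes 1/5.
Midori predeceased; the 1/5 allotted to Midori's branch passes to Midori's issue by representation.
The 1/5 is divided into 3 equal shares of 1/15 among Emiko, Kenji, Chiyo.
Emiko is living and takes 1/15.
Kenji is living and takes 1/15.
Chiyo is living and takes 1/15.

Chiyo 1/15; Emiko 1/15; Fumio 1/5; Junko 1/10; Kenji 1/15; Sachiko 1/10; Takeshi 1/5; Umeko 1/5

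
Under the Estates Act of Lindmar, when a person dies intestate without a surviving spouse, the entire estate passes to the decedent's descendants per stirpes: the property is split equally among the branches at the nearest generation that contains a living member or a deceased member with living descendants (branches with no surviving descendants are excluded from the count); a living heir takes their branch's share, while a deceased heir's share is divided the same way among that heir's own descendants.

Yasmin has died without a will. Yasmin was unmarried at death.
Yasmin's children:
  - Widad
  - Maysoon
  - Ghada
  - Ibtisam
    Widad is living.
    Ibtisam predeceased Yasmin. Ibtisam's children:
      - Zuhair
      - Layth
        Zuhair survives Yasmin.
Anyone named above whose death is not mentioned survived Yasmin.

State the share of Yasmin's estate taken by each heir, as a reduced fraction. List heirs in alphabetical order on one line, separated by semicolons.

Ghada 1/4; Layth 1/8; Maysoon 1/4; Widad 1/4; Zuhair 1/8

There is no surviving spouse, so the entire estate passes to Yasmin's descendants per stirpes.
The estate is divided into 4 equal shares of 1/4 among Widad, Maysoon, Ghada, Ibtisam.
Widad is living and takes 1/4.
Maysoon is living and takes 1/4.
Ghada is living and takes 1/4.
Ibtisam predeceased; the 1/4 allotted to Ibtisam's branch passes to Ibtisam's issue by representation.
The 1/4 is divided into 2 equal shares of 1/8 among Zuhair, Layth.
Zuhair is living and takes 1/8.
Layth is living and takes 1/8.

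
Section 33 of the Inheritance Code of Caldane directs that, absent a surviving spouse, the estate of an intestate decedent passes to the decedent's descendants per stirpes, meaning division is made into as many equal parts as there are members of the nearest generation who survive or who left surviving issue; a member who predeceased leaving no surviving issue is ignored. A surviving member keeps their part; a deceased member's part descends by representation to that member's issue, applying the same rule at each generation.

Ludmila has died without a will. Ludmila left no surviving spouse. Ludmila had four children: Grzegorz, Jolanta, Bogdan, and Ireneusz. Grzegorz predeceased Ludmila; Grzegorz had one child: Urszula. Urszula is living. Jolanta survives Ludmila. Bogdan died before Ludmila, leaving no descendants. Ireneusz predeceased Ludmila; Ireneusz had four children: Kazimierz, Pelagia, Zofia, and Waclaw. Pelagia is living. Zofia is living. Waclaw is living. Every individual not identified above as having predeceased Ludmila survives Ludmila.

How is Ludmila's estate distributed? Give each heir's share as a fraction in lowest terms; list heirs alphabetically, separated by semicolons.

Jolanta 1/3; Kazimierz 1/12; Pelagia 1/12; Urszula 1/3; Waclaw 1/12; Zofia 1/12

There is no surviving spouse, so the entire estate passes to Ludmila's descendants per stirpes.
Bogdan left no surviving issue, so that branch lapses and is disregarded.
The estate is divided into 3 equal shares of 1/3 among Grzegorz, Jolanta, Ireneusz.
Grzegorz predeceased; the 1/3 allotted to Grzegorz's branch passes to Grzegorz's issue by representation.
Urszula is the sole taker at this level and receives the full 1/3.
Jolanta is living and takes 1/3.
Ireneusz predeceased; the 1/3 allotted to Ireneusz's branch passes to Ireneusz's issue by representation.
The 1/3 is divided into 4 equal shares of 1/12 among Kazimierz, Pelagia, Zofia, Waclaw.
Kazimierz is living and takes 1/12.
Pelagia is living and takes 1/12.
Zofia is living and takes 1/12.
Waclaw is living and takes 1/12.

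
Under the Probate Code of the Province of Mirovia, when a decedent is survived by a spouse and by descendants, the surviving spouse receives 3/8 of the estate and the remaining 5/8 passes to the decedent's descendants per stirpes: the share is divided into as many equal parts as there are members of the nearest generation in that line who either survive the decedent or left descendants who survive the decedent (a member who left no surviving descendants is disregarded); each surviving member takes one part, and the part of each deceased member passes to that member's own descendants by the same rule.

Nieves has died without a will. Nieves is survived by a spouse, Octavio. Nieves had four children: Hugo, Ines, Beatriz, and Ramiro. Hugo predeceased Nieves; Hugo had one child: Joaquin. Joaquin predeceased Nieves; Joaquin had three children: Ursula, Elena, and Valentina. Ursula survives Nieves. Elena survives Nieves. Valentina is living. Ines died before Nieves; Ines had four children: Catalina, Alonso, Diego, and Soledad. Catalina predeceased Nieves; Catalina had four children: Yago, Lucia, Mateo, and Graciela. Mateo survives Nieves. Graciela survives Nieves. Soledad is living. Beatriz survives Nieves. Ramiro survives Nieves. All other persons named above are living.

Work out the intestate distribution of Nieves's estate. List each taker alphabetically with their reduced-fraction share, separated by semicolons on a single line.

Octavio, as surviving spouse, takes 3/8.
The remaining 5/8 passes to Nieves's descendants per stirpes.
The 5/8 is divided into 4 equal shares of 5/32 among Hugo, Ines, Beatriz, Ramiro.
Hugo predeceased; the 5/32 allotted to Hugo's branch passes to Hugo's issue by representation.
Joaquin's line is the sole branch at this level, so the full 5/32 passes to Joaquin's issue by representation.
The 5/32 is divided into 3 equal shares of 5/96 among Ursula, Elena, Valentina.
Ursula is living and takes 5/96.
Elena is living and takes 5/96.
Valentina is living and takes 5/96.
Ines predeceased; the 5/32 allotted to Ines's branch passes to Ines's issue by representation.
The 5/32 is divided into 4 equal shares of 5/128 among Catalina, Alonso, Diego, Soledad.
Catalina predeceased; the 5/128 allotted to Catalina's branch passes to Catalina's issue by representation.
The 5/128 is divided into 4 equal shares of 5/512 among Yago, Lucia, Mateo, Graciela.
Yago is living and takes 5/512.
Lucia is living and takes 5/512.
Mateo is living and takes 5/512.
Graciela is living and takes 5/512.
Alonso is living and takes 5/128.
Diego is living and takes 5/128.
Soledad is living and takes 5/128.
Beatriz is living and takes 5/32.
Ramiro is living and takes 5/32.

Alonso 5/128; Beatriz 5/32; Diego 5/128; Elena 5/96; Graciela 5/512; Lucia 5/512; Mateo 5/512; Octavio 3/8; Ramiro 5/32; Soledad 5/128; Ursula 5/96; Valentina 5/96; Yago 5/512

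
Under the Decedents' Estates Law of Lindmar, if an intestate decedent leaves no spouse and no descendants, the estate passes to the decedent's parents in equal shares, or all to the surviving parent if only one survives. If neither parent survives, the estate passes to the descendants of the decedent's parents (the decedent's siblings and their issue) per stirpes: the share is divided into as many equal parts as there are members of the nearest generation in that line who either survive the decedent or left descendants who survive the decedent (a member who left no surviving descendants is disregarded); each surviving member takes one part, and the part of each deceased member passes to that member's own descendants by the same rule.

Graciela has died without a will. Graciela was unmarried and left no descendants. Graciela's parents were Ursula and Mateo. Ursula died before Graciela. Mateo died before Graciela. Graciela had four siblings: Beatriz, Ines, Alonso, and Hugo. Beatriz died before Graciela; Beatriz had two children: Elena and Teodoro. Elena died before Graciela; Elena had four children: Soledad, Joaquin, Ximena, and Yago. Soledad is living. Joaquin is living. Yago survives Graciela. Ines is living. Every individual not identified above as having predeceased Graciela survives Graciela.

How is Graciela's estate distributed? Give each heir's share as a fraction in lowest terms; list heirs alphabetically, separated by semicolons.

Neither parent survives and there are no descendants, so the estate passes to Graciela's siblings and their issue per stirpes.
The estate is divided into 4 equal shares of 1/4 among Beatriz, Ines, Alonso, Hugo.
Beatriz predeceased; the 1/4 allotted to Beatriz's branch passes to Beatriz's issue by representation.
The 1/4 is divided into 2 equal shares of 1/8 among Elena, Teodoro.
Elena predeceased; the 1/8 allotted to Elena's branch passes to Elena's issue by representation.
The 1/8 is divided into 4 equal shares of 1/32 among Soledad, Joaquin, Ximena, Yago.
Soledad is living and takes 1/32.
Joaquin is living and takes 1/32.
Ximena is living and takes 1/32.
Yago is living and takes 1/32.
Teodoro is living and takes 1/8.
Ines is living and takes 1/4.
Alonso is living and takes 1/4.
Hugo is living and takes 1/4.

Alonso 1/4; Hugo 1/4; Ines 1/4; Joaquin 1/32; Soledad 1/32; Teodoro 1/8; Ximena 1/32; Yago 1/32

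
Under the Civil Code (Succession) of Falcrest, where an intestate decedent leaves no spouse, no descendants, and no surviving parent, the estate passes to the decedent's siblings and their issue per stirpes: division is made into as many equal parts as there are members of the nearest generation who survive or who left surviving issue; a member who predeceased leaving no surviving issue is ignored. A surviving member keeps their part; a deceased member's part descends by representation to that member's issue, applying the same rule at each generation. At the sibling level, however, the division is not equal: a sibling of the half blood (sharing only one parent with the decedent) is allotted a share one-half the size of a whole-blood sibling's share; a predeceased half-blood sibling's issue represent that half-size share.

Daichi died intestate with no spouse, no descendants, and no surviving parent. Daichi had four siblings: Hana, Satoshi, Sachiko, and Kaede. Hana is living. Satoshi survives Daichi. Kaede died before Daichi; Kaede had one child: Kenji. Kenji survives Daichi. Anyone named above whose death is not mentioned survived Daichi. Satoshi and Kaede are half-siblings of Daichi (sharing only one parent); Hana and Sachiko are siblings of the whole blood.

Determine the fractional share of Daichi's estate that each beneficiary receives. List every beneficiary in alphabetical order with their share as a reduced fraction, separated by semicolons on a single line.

Hana 1/3; Kenji 1/6; Sachiko 1/3; Satoshi 1/6

No spouse, descendants, or parent survives, so the estate passes to Daichi's siblings per stirpes.
Half-blood siblings count for one-half the weight of whole-blood siblings at the initial division.
Dividing 1 in proportion to weights (total weight 3): Hana (weight 1) → 1/3; Satoshi (weight 1/2) → 1/6; Sachiko (weight 1) → 1/3; Kaede (weight 1/2) → 1/6.
Hana is living and takes 1/3.
Satoshi is living and takes 1/6.
Sachiko is living and takes 1/3.
Kaede predeceased; the 1/6 allotted to Kaede's branch passes to Kaede's issue by representation.
Kenji is the sole taker at this level and receives the full 1/6.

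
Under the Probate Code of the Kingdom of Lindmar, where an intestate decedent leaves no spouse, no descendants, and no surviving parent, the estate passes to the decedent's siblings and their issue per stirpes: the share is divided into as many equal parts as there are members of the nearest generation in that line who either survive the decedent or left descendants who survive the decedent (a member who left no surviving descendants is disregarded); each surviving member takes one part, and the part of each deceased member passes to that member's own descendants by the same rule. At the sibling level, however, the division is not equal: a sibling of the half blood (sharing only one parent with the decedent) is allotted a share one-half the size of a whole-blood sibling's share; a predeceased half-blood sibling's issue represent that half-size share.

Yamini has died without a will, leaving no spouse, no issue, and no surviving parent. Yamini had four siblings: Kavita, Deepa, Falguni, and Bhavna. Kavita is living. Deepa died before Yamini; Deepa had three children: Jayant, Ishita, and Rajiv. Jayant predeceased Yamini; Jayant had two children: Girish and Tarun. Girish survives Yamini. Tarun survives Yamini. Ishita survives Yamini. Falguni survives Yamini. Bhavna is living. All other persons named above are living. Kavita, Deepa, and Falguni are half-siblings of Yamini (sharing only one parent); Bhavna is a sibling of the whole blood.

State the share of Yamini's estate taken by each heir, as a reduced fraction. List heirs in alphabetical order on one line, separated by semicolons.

Bhavna 2/5; Falguni 1/5; Girish 1/30; Ishita 1/15; Kavita 1/5; Rajiv 1/15; Tarun 1/30

No spouse, descendants, or parent survives, so the estate passes to Yamini's siblings per stirpes.
Half-blood siblings count for one-half the weight of whole-blood siblings at the initial division.
Dividing 1 in proportion to weights (total weight 5/2): Kavita (weight 1/2) → 1/5; Deepa (weight 1/2) → 1/5; Falguni (weight 1/2) → 1/5; Bhavna (weight 1) → 2/5.
Kavita is living and takes 1/5.
Deepa predeceased; the 1/5 allotted to Deepa's branch passes to Deepa's issue by representation.
The 1/5 is divided into 3 equal shares of 1/15 among Jayant, Ishita, Rajiv.
Jayant predeceased; the 1/15 allotted to Jayant's branch passes to Jayant's issue by representation.
The 1/15 is divided into 2 equal shares of 1/30 among Girish, Tarun.
Girish is living and takes 1/30.
Tarun is living and takes 1/30.
Ishita is living and takes 1/15.
Rajiv is living and takes 1/15.
Falguni is living and takes 1/5.
Bhavna is living and takes 2/5.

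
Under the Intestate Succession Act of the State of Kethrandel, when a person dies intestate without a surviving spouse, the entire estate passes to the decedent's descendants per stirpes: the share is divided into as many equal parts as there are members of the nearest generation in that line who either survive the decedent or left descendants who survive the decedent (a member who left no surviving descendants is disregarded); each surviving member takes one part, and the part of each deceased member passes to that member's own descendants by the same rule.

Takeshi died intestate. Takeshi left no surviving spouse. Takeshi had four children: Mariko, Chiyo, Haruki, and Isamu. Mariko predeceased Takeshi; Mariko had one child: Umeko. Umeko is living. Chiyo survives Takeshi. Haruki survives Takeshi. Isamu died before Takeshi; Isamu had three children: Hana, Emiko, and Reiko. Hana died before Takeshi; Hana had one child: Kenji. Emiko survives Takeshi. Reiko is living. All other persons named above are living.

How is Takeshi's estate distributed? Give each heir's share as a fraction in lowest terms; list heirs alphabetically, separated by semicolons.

There is no surviving spouse, so the entire estate passes to Takeshi's descendants per stirpes.
The estate is divided into 4 equal shares of 1/4 among Mariko, Chiyo, Haruki, Isamu.
Mariko predeceased; the 1/4 allotted to Mariko's branch passes to Mariko's issue by representation.
Umeko is the sole taker at this level and receives the full 1/4.
Chiyo is living and takes 1/4.
Haruki is living and takes 1/4.
Isamu predeceased; the 1/4 allotted to Isamu's branch passes to Isamu's issue by representation.
The 1/4 is divided into 3 equal shares of 1/12 among Hana, Emiko, Reiko.
Hana predeceased; the 1/12 allotted to Hana's branch passes to Hana's issue by representation.
Kenji is the sole taker at this level and receives the full 1/12.
Emiko is living and takes 1/12.
Reiko is living and takes 1/12.

Chiyo 1/4; Emiko 1/12; Haruki 1/4; Kenji 1/12; Reiko 1/12; Umeko 1/4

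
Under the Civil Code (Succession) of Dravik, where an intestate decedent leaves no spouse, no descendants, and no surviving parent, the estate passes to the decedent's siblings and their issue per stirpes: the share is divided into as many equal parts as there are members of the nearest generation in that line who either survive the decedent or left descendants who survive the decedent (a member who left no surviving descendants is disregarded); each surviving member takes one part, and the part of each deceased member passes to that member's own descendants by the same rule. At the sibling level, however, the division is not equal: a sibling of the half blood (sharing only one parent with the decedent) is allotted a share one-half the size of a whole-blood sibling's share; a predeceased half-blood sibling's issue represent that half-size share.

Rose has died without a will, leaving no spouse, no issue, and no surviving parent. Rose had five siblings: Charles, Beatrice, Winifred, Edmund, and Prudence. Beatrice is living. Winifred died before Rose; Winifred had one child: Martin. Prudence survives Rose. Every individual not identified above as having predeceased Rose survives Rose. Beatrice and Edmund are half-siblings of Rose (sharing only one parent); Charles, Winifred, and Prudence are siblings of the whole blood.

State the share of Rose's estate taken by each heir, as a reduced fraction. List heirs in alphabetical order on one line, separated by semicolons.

No spouse, descendants, or parent survives, so the estate passes to Rose's siblings per stirpes.
Half-blood siblings count for one-half the weight of whole-blood siblings at the initial division.
Dividing 1 in proportion to weights (total weight 4): Charles (weight 1) → 1/4; Beatrice (weight 1/2) → 1/8; Winifred (weight 1) → 1/4; Edmund (weight 1/2) → 1/8; Prudence (weight 1) → 1/4.
Charles is living and takes 1/4.
Beatrice is living and takes 1/8.
Winifred predeceased; the 1/4 allotted to Winifred's branch passes to Winifred's issue by representation.
Martin is the sole taker at this level and receives the full 1/4.
Edmund is living and takes 1/8.
Prudence is living and takes 1/4.

Beatrice 1/8; Charles 1/4; Edmund 1/8; Martin 1/4; Prudence 1/4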